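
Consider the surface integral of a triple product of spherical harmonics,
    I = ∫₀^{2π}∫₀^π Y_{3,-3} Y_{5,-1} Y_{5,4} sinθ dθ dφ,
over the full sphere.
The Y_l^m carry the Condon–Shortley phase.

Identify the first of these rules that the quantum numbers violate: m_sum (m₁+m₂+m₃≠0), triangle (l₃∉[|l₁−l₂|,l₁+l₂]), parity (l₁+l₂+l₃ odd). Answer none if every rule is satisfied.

parity

azimuthal sum: -3 − 1 + 4 = 0  ✓
2 ≤ 5 ≤ 8 (triangle on l)  ✓
L = 3 + 5 + 5 = 13 (odd)  ✗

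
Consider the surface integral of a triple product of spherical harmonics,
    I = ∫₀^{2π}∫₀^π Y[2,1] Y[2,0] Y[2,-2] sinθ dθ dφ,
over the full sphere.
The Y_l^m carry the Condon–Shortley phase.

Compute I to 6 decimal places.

0.000000

m-sum = 1 + 0 − 2 = -1 ≠ 0 ⇒ I = 0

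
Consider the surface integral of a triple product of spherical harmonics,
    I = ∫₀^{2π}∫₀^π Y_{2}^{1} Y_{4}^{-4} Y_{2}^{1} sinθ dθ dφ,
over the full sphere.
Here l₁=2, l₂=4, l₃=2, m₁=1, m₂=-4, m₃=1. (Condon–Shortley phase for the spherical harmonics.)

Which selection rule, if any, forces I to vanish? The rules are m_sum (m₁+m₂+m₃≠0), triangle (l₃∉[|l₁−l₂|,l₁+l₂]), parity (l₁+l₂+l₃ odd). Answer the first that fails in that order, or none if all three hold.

m_sum

Σmᵢ = -2  ✗
l₃∈[|l₁−l₂|,l₁+l₂]=[2,6], have l₃=2
Σlᵢ = 8 ⇒ even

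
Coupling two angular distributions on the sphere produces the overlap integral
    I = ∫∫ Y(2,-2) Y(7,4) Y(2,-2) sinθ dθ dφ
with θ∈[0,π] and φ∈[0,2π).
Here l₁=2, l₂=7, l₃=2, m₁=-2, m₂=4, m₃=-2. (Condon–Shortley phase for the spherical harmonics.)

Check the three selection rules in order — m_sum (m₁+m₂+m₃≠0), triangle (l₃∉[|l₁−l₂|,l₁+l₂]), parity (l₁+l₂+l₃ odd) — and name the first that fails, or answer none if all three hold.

azimuthal sum: -2 + 4 − 2 = 0  ✓
5 ≤ 2 ≤ 9 (triangle on l)  ✗
L = 2 + 7 + 2 = 11 (odd)

triangle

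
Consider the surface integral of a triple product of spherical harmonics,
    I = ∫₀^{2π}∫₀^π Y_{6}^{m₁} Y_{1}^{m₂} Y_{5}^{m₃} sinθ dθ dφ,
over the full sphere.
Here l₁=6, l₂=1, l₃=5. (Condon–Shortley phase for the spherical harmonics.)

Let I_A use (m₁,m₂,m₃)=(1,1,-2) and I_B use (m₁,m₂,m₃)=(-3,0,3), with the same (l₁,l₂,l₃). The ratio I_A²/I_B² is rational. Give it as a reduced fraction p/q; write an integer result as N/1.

10/27

Same 6,1,5: normalisation and zero-m 3j drop out of the ratio.
A: Δ: 2! 10! 0! / 13! → 1/858; sum: t=2:+1/60480 = 1/60480; 3j²(6 1 5; 1 1 -2) = Δ·Π!·Σ² = 5/429  (sign -1)
B: Δ: 2! 10! 0! / 13! → 1/858; sum: t=1:−1/80640 = -1/80640; 3j²(6 1 5; -3 0 3) = Δ·Π!·Σ² = 9/286  (sign -1)
I_A²/I_B² = (5/429)/(9/286) = 10/27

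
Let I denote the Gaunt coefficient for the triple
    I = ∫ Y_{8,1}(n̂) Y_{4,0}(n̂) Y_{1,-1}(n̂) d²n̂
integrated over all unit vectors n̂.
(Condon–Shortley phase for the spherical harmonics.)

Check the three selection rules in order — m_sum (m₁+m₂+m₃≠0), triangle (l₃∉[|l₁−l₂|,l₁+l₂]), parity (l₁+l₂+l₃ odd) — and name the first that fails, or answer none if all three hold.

triangle

m₁+m₂+m₃ = 1 + 0 − 1 = 0  ✓
triangle: |8−4|=4 ≤ l₃=1 ≤ 8+4=12  ✗
parity: l₁+l₂+l₃ = 13 is odd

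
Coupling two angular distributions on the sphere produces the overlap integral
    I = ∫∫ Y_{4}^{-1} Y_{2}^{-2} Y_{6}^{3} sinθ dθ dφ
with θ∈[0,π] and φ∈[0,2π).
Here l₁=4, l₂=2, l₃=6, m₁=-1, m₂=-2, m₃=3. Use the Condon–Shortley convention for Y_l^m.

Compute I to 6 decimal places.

Rules hold: Σm=0, L=12 even, 2≤6≤6.
N = 9·5·13 = 585
Δ = 0!·8!·4!/13! = 1/6435
Racah Σ t=0..0: t=0:+1/2304 = 1/2304
⇒ 3j(4 2 6; 0 0 0)² = 5/143, sgn +1
Racah Σ t=0..0: t=0:+1/17280 = 1/17280
⇒ 3j(4 2 6; -1 -2 3)² = 14/715, sgn -1
4πI² = N·(3j₀)²·(3jₘ)² = 630/1573
I = -1·√(0.400509/4π) = -0.17852580

-0.178526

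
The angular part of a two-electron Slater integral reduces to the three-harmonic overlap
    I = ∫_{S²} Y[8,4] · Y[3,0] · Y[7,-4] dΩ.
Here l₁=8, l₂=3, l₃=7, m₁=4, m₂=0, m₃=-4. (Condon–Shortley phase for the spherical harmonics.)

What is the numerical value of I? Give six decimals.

Checks pass: Σm=0; 18 even; l₃=7∈[5,11].
(2·8+1)(2·3+1)(2·7+1) = 1785
Δ: 4! 12! 2! / 19! → 1/5290740
sum: t=1:−1/7257600 t=2:+1/2073600 t=3:−1/7257600 = 1/4838400
3j²(8 3 7; 0 0 0) = Δ·Π!·Σ² = 252/20995  (sign -1)
sum: t=1:−1/26127360 t=2:+1/29030400 t=3:−1/479001600 = -17/2874009600
3j²(8 3 7; 4 0 -4) = Δ·Π!·Σ² = 17/25935  (sign +1)
combine: 4πI² = 1785·252/20995·17/25935 = 4284/305045
take √, sign -1: I = -0.03343011

-0.033430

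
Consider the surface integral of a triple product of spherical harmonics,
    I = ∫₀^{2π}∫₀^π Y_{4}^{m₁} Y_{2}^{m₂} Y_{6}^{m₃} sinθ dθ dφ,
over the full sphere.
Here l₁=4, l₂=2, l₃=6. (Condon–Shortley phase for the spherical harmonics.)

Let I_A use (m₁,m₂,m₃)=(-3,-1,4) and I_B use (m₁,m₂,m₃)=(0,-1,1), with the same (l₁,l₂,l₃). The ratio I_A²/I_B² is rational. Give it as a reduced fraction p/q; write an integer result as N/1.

Shared (l₁,l₂,l₃)=(4,2,6): N and (l;000)² cancel in I_A²/I_B².
A: Δ = 0!·8!·4!/13! = 1/6435; Racah Σ t=0..0: t=0:+1/30240 = 1/30240; ⇒ 3j(4 2 6; -3 -1 4)² = 16/429, sgn +1
B: Δ = 0!·8!·4!/13! = 1/6435; Racah Σ t=0..0: t=0:+1/3456 = 1/3456; ⇒ 3j(4 2 6; 0 -1 1)² = 35/1287, sgn -1
I_A²/I_B² = (16/429)/(35/1287) = 48/35

48/35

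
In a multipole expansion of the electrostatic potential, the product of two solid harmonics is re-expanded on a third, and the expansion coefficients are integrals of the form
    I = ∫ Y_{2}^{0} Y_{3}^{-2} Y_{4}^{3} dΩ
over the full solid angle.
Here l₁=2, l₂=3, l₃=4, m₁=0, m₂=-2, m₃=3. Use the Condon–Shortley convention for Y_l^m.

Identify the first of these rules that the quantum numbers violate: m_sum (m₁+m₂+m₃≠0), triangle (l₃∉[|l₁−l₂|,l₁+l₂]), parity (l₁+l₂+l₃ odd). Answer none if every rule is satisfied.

m_sum

Σmᵢ = 1  ✗
l₃∈[|l₁−l₂|,l₁+l₂]=[1,5], have l₃=4
Σlᵢ = 9 ⇒ odd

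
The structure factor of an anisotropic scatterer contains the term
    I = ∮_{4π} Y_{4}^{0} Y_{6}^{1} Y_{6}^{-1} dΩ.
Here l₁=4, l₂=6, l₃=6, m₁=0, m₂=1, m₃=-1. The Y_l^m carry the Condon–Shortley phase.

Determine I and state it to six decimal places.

Checks pass: Σm=0; 16 even; l₃=6∈[2,10].
(2·4+1)(2·6+1)(2·6+1) = 1521
Δ: 4! 4! 8! / 17! → 1/15315300
sum: t=0:+1/829440 t=1:−1/25920 t=2:+1/9216 t=3:−1/25920 t=4:+1/829440 = 7/207360
3j²(4 6 6; 0 0 0) = Δ·Π!·Σ² = 28/2431  (sign +1)
sum: t=0:+1/2903040 t=1:−1/51840 t=2:+1/11520 t=3:−1/20736 t=4:+1/414720 = 1/45360
3j²(4 6 6; 0 1 -1) = Δ·Π!·Σ² = 1024/153153  (sign -1)
combine: 4πI² = 1521·28/2431·1024/153153 = 4096/34969
take √, sign -1: I = -0.09654581

-0.096546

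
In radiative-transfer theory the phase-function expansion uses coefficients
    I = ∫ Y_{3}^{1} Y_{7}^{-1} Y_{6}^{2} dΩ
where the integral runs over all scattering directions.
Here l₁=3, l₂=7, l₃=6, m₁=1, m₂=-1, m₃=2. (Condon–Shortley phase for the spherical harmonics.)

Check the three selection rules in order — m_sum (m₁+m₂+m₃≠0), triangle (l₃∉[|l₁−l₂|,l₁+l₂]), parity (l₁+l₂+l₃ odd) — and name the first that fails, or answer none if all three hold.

m₁+m₂+m₃ = 1 − 1 + 2 = 2  ✗
triangle: |3−7|=4 ≤ l₃=6 ≤ 3+7=10
parity: l₁+l₂+l₃ = 16 is even

m_sum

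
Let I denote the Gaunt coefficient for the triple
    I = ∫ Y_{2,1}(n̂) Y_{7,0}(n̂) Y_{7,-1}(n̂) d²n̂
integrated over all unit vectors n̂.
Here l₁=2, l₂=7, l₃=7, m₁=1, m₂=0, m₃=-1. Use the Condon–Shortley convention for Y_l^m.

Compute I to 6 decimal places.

m-sum 0 ✓  L=16 even ✓  5≤7≤9 ✓
Π(2lᵢ+1) = 5×15×15 = 1125
triangle coeff Δ(2,7,7) = 1/185640
Σ_t [0,2]: t=0:+1/2419200 t=1:−1/518400 t=2:+1/2419200 = -1/907200
(3j)²=56/3315 [(2 7 7; 0 0 0)], sign=+1
Σ_t [0,1]: t=0:+1/1209600 t=1:−1/1036800 = -1/7257600
(3j)²=1/2210 [(2 7 7; 1 0 -1)], sign=-1
⇒ 4πI² = 420/48841
I = (-1)√(420/48841/(4π)) = -0.02615938

-0.026159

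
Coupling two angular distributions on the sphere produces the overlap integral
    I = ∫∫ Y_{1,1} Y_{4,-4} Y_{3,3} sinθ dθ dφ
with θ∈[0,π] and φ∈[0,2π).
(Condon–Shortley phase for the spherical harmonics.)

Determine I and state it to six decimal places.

Rules hold: Σm=0, L=8 even, 3≤3≤5.
N = 3·9·7 = 189
Δ = 2!·0!·6!/9! = 1/252
Racah Σ t=1..1: t=1:−1/36 = -1/36
⇒ 3j(1 4 3; 0 0 0)² = 4/63, sgn +1
Racah Σ t=0..0: t=0:+1/1440 = 1/1440
⇒ 3j(1 4 3; 1 -4 3)² = 1/9, sgn +1
4πI² = N·(3j₀)²·(3jₘ)² = 4/3
I = +1·√(1.33333/4π) = 0.32573501

0.325735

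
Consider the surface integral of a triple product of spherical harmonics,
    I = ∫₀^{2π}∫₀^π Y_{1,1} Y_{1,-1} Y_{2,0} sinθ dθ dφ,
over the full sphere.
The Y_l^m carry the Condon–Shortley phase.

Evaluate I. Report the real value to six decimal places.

0.126157

Checks pass: Σm=0; 4 even; l₃=2∈[0,2].
(2·1+1)(2·1+1)(2·2+1) = 45
Δ: 0! 2! 2! / 5! → 1/30
sum: t=0:+1/1 = 1/1
3j²(1 1 2; 0 0 0) = Δ·Π!·Σ² = 2/15  (sign +1)
sum: t=0:+1/4 = 1/4
3j²(1 1 2; 1 -1 0) = Δ·Π!·Σ² = 1/30  (sign +1)
combine: 4πI² = 45·2/15·1/30 = 1/5
take √, sign +1: I = 0.12615663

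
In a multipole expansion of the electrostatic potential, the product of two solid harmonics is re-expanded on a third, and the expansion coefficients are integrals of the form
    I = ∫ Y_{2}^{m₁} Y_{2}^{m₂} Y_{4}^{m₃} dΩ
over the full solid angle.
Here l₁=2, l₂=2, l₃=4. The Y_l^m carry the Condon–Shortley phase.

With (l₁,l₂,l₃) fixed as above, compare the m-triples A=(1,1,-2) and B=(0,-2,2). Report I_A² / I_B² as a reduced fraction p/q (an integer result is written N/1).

Shared (l₁,l₂,l₃)=(2,2,4): N and (l;000)² cancel in I_A²/I_B².
A: Δ = 0!·4!·4!/9! = 1/630; Racah Σ t=0..0: t=0:+1/36 = 1/36; ⇒ 3j(2 2 4; 1 1 -2)² = 4/63, sgn +1
B: Δ = 0!·4!·4!/9! = 1/630; Racah Σ t=0..0: t=0:+1/96 = 1/96; ⇒ 3j(2 2 4; 0 -2 2)² = 1/42, sgn +1
I_A²/I_B² = (4/63)/(1/42) = 8/3

8/3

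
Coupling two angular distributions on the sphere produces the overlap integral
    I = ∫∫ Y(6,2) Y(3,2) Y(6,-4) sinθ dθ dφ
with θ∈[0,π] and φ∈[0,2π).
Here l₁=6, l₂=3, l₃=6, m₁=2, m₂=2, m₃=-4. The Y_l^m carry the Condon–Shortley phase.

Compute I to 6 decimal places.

0.000000

L=15 odd ⇒ parity kills the (l;000) factor ⇒ I = 0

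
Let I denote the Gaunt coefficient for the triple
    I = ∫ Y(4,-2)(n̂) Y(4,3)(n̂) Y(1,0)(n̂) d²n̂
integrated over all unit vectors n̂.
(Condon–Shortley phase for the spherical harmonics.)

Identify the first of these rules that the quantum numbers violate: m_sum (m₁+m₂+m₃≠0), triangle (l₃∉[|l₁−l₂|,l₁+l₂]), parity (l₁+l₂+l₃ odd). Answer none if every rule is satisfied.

m_sum

m₁+m₂+m₃ = -2 + 3 + 0 = 1  ✗
triangle: |4−4|=0 ≤ l₃=1 ≤ 4+4=8
parity: l₁+l₂+l₃ = 9 is odd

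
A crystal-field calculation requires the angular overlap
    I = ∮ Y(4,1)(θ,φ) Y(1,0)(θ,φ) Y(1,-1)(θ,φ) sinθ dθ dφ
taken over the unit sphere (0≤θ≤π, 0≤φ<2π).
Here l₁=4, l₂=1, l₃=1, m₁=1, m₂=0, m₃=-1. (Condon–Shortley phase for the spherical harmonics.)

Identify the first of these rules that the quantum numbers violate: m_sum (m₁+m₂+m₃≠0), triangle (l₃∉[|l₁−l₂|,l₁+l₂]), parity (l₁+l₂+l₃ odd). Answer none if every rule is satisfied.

triangle

azimuthal sum: 1 + 0 − 1 = 0  ✓
3 ≤ 1 ≤ 5 (triangle on l)  ✗
L = 4 + 1 + 1 = 6 (even)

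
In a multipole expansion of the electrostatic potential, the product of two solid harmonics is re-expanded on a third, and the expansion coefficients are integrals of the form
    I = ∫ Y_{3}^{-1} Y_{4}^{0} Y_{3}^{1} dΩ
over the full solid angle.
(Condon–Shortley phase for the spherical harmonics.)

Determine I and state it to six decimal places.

m-sum 0 ✓  L=10 even ✓  1≤3≤7 ✓
Π(2lᵢ+1) = 7×9×7 = 441
triangle coeff Δ(3,4,3) = 1/34650
Σ_t [1,3]: t=1:−1/72 t=2:+1/16 t=3:−1/72 = 5/144
(3j)²=2/77 [(3 4 3; 0 0 0)], sign=-1
Σ_t [2,4]: t=2:+1/32 t=3:−1/36 t=4:+1/1152 = 5/1152
(3j)²=1/1386 [(3 4 3; -1 0 1)], sign=+1
⇒ 4πI² = 1/121
I = (-1)√(1/121/(4π)) = -0.02564498

-0.025645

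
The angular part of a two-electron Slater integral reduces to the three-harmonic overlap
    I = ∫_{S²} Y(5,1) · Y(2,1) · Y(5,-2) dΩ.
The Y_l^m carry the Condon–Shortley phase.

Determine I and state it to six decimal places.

Rules hold: Σm=0, L=12 even, 3≤5≤7.
N = 11·5·11 = 605
Δ = 2!·8!·2!/13! = 1/38610
Racah Σ t=0..2: t=0:+1/2880 t=1:−1/576 t=2:+1/2880 = -1/960
⇒ 3j(5 2 5; 0 0 0)² = 10/429, sgn +1
Racah Σ t=1..2: t=1:−1/1440 t=2:+1/2880 = -1/2880
⇒ 3j(5 2 5; 1 1 -2)² = 7/715, sgn +1
4πI² = N·(3j₀)²·(3jₘ)² = 70/507
I = +1·√(0.138067/4π) = 0.10481902

0.104819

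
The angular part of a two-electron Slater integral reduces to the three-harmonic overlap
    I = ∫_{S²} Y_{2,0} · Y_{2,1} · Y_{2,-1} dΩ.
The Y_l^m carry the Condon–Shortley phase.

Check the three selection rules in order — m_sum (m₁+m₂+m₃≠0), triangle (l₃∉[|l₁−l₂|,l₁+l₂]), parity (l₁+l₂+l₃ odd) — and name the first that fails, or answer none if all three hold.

none

m₁+m₂+m₃ = 0 + 1 − 1 = 0  ✓
triangle: |2−2|=0 ≤ l₃=2 ≤ 2+2=4  ✓
parity: l₁+l₂+l₃ = 6 is even  ✓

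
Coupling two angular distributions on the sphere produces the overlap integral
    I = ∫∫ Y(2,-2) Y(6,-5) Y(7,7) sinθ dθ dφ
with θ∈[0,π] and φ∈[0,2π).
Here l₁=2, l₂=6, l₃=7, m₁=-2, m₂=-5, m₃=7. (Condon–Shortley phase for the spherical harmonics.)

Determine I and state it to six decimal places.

0.000000

L=15 odd ⇒ parity kills the (l;000) factor ⇒ I = 0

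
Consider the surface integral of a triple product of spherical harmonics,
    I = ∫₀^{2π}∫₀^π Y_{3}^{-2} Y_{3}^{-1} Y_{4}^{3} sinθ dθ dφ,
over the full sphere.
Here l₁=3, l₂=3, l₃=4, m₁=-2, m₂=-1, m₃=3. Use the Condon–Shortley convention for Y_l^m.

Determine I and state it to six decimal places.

Checks pass: Σm=0; 10 even; l₃=4∈[0,6].
(2·3+1)(2·3+1)(2·4+1) = 441
Δ: 2! 4! 4! / 11! → 1/34650
sum: t=0:+1/72 t=1:−1/16 t=2:+1/72 = -5/144
3j²(3 3 4; 0 0 0) = Δ·Π!·Σ² = 2/77  (sign -1)
sum: t=1:−1/144 t=2:+1/288 = -1/288
3j²(3 3 4; -2 -1 3) = Δ·Π!·Σ² = 1/99  (sign +1)
combine: 4πI² = 441·2/77·1/99 = 14/121
take √, sign -1: I = -0.09595473

-0.095955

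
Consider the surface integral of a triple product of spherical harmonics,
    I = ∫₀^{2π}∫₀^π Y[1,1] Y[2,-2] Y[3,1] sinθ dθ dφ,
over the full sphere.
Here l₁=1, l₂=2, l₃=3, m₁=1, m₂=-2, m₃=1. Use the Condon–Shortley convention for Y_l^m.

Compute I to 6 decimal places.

Checks pass: Σm=0; 6 even; l₃=3∈[1,3].
(2·1+1)(2·2+1)(2·3+1) = 105
Δ: 0! 2! 4! / 7! → 1/105
sum: t=0:+1/4 = 1/4
3j²(1 2 3; 0 0 0) = Δ·Π!·Σ² = 3/35  (sign -1)
sum: t=0:+1/48 = 1/48
3j²(1 2 3; 1 -2 1) = Δ·Π!·Σ² = 1/105  (sign +1)
combine: 4πI² = 105·3/35·1/105 = 3/35
take √, sign -1: I = -0.08258890

-0.082589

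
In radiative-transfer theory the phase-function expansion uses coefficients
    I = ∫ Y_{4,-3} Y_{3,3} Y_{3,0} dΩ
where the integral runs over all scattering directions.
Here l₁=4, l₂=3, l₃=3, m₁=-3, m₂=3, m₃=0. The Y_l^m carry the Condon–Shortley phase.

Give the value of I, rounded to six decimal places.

0.203551

Rules hold: Σm=0, L=10 even, 1≤3≤7.
N = 9·7·7 = 441
Δ = 4!·4!·2!/11! = 1/34650
Racah Σ t=1..3: t=1:−1/72 t=2:+1/16 t=3:−1/72 = 5/144
⇒ 3j(4 3 3; 0 0 0)² = 2/77, sgn -1
Racah Σ t=4..4: t=4:+1/288 = 1/288
⇒ 3j(4 3 3; -3 3 0)² = 1/22, sgn -1
4πI² = N·(3j₀)²·(3jₘ)² = 63/121
I = +1·√(0.520661/4π) = 0.20355073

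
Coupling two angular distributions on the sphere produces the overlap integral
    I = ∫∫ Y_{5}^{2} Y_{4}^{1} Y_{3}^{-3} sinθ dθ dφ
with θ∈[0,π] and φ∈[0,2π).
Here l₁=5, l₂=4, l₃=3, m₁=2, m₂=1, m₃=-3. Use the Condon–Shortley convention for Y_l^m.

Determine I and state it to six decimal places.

-0.179179

m-sum 0 ✓  L=12 even ✓  1≤3≤9 ✓
Π(2lᵢ+1) = 11×9×7 = 693
triangle coeff Δ(5,4,3) = 1/180180
Σ_t [2,4]: t=2:+1/576 t=3:−1/144 t=4:+1/576 = -1/288
(3j)²=20/1001 [(5 4 3; 0 0 0)], sign=+1
Σ_t [3,3]: t=3:−1/1728 = -1/1728
(3j)²=25/858 [(5 4 3; 2 1 -3)], sign=-1
⇒ 4πI² = 750/1859
I = (-1)√(750/1859/(4π)) = -0.17917854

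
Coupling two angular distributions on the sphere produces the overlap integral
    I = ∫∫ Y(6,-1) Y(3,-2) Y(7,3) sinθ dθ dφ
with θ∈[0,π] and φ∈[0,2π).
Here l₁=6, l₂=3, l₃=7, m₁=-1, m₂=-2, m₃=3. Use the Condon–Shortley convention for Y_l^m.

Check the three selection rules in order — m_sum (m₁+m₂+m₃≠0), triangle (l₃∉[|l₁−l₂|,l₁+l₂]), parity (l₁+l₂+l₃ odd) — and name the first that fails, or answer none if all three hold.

none

Σmᵢ = 0  ✓
l₃∈[|l₁−l₂|,l₁+l₂]=[3,9], have l₃=7  ✓
Σlᵢ = 16 ⇒ even  ✓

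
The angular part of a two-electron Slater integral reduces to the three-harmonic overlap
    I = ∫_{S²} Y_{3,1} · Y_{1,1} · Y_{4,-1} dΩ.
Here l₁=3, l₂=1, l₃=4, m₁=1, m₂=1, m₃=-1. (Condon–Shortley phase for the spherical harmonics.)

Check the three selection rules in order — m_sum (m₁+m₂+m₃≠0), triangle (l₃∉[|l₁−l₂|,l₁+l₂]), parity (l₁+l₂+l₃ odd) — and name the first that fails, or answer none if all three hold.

azimuthal sum: 1 + 1 − 1 = 1  ✗
2 ≤ 4 ≤ 4 (triangle on l)
L = 3 + 1 + 4 = 8 (even)

m_sum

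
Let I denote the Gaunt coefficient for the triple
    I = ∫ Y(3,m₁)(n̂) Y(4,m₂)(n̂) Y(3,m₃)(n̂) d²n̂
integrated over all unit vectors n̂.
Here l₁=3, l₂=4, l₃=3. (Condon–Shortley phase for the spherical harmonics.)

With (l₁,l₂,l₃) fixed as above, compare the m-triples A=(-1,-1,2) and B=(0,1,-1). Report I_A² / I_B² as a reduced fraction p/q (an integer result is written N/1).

l's match ⇒ only the (l;m) 3-j factors differ between A and B.
A: triangle coeff Δ(3,4,3) = 1/34650; Σ_t [2,3]: t=2:+1/48 t=3:−1/144 = 1/72; (3j)²=16/693 [(3 4 3; -1 -1 2)], sign=-1
B: triangle coeff Δ(3,4,3) = 1/34650; Σ_t [1,3]: t=1:−1/288 t=2:+1/24 t=3:−1/48 = 5/288; (3j)²=5/462 [(3 4 3; 0 1 -1)], sign=+1
I_A²/I_B² = (16/693)/(5/462) = 32/15

32/15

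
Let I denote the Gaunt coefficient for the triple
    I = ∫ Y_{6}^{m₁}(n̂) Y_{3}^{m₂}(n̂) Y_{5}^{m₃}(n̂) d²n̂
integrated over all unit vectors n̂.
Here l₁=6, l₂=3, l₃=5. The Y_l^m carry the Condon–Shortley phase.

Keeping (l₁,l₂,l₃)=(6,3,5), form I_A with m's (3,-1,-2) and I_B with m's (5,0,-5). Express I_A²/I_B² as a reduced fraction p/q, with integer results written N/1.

Same 6,3,5: normalisation and zero-m 3j drop out of the ratio.
A: Δ: 4! 8! 2! / 15! → 1/675675; sum: t=0:+1/34560 t=1:−1/8640 t=2:+1/40320 = -1/16128; 3j²(6 3 5; 3 -1 -2) = Δ·Π!·Σ² = 18/1001  (sign +1)
B: Δ: 4! 8! 2! / 15! → 1/675675; sum: t=1:−1/483840 = -1/483840; 3j²(6 3 5; 5 0 -5) = Δ·Π!·Σ² = 3/91  (sign -1)
I_A²/I_B² = (18/1001)/(3/91) = 6/11

6/11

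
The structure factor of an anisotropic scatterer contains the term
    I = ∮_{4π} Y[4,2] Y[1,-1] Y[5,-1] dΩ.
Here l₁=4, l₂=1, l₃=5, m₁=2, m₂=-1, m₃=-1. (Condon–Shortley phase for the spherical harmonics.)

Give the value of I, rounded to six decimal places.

Rules hold: Σm=0, L=10 even, 3≤5≤5.
N = 9·3·11 = 297
Δ = 0!·8!·2!/11! = 1/495
Racah Σ t=0..0: t=0:+1/576 = 1/576
⇒ 3j(4 1 5; 0 0 0)² = 5/99, sgn -1
Racah Σ t=0..0: t=0:+1/2880 = 1/2880
⇒ 3j(4 1 5; 2 -1 -1)² = 2/165, sgn +1
4πI² = N·(3j₀)²·(3jₘ)² = 2/11
I = -1·√(0.181818/4π) = -0.12028562

-0.120286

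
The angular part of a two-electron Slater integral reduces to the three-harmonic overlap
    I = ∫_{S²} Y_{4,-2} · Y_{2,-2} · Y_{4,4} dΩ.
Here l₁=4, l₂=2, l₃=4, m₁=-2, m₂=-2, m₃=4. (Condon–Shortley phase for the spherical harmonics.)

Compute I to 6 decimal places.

Checks pass: Σm=0; 10 even; l₃=4∈[2,6].
(2·4+1)(2·2+1)(2·4+1) = 405
Δ: 2! 6! 2! / 11! → 1/13860
sum: t=0:+1/192 t=1:−1/36 t=2:+1/192 = -5/288
3j²(4 2 4; 0 0 0) = Δ·Π!·Σ² = 20/693  (sign -1)
sum: t=0:+1/2880 = 1/2880
3j²(4 2 4; -2 -2 4) = Δ·Π!·Σ² = 2/165  (sign +1)
combine: 4πI² = 405·20/693·2/165 = 120/847
take √, sign -1: I = -0.10618031

-0.106180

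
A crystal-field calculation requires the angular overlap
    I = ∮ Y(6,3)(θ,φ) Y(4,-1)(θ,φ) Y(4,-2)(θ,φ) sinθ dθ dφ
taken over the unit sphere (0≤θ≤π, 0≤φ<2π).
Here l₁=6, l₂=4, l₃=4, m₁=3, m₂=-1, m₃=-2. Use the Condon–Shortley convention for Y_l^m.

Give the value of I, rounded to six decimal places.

Rules hold: Σm=0, L=14 even, 2≤4≤10.
N = 13·9·9 = 1053
Δ = 6!·6!·2!/15! = 1/1261260
Racah Σ t=2..4: t=2:+1/4608 t=3:−1/1296 t=4:+1/4608 = -7/20736
⇒ 3j(6 4 4; 0 0 0)² = 20/1287, sgn -1
Racah Σ t=1..3: t=1:−1/11520 t=2:+1/5760 t=3:−1/51840 = 7/103680
⇒ 3j(6 4 4; 3 -1 -2)² = 7/858, sgn +1
4πI² = N·(3j₀)²·(3jₘ)² = 210/1573
I = -1·√(0.133503/4π) = -0.10307192

-0.103072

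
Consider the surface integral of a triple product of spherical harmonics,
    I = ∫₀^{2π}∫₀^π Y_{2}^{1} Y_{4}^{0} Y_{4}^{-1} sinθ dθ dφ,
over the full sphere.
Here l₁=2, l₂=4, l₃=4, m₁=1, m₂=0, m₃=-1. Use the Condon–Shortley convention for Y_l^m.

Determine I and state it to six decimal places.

-0.044869

Checks pass: Σm=0; 10 even; l₃=4∈[2,6].
(2·2+1)(2·4+1)(2·4+1) = 405
Δ: 2! 2! 6! / 11! → 1/13860
sum: t=0:+1/192 t=1:−1/36 t=2:+1/192 = -5/288
3j²(2 4 4; 0 0 0) = Δ·Π!·Σ² = 20/693  (sign -1)
sum: t=0:+1/96 t=1:−1/72 = -1/288
3j²(2 4 4; 1 0 -1) = Δ·Π!·Σ² = 1/462  (sign +1)
combine: 4πI² = 405·20/693·1/462 = 150/5929
take √, sign -1: I = -0.04486937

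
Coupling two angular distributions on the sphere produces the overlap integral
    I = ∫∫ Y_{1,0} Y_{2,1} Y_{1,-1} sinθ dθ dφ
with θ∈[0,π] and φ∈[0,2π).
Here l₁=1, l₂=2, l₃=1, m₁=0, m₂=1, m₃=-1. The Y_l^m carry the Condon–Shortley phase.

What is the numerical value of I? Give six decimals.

-0.218510

Rules hold: Σm=0, L=4 even, 1≤1≤3.
N = 3·5·3 = 45
Δ = 2!·0!·2!/5! = 1/30
Racah Σ t=1..1: t=1:−1/1 = -1/1
⇒ 3j(1 2 1; 0 0 0)² = 2/15, sgn +1
Racah Σ t=1..1: t=1:−1/2 = -1/2
⇒ 3j(1 2 1; 0 1 -1)² = 1/10, sgn -1
4πI² = N·(3j₀)²·(3jₘ)² = 3/5
I = -1·√(0.6/4π) = -0.21850969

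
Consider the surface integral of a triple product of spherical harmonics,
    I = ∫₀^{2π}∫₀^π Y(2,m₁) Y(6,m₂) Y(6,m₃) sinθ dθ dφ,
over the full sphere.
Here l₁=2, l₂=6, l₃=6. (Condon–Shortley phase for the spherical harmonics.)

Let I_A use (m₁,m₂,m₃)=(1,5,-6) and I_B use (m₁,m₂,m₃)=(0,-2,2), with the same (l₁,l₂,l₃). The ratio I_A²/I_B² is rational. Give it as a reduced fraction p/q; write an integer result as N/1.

121/50

Shared (l₁,l₂,l₃)=(2,6,6): N and (l;000)² cancel in I_A²/I_B².
A: Δ = 2!·2!·10!/15! = 1/90090; Racah Σ t=1..1: t=1:−1/7257600 = -1/7257600; ⇒ 3j(2 6 6; 1 5 -6)² = 11/455, sgn -1
B: Δ = 2!·2!·10!/15! = 1/90090; Racah Σ t=0..2: t=0:+1/69120 t=1:−1/30240 t=2:+1/322560 = -1/64512; ⇒ 3j(2 6 6; 0 -2 2)² = 10/1001, sgn -1
I_A²/I_B² = (11/455)/(10/1001) = 121/50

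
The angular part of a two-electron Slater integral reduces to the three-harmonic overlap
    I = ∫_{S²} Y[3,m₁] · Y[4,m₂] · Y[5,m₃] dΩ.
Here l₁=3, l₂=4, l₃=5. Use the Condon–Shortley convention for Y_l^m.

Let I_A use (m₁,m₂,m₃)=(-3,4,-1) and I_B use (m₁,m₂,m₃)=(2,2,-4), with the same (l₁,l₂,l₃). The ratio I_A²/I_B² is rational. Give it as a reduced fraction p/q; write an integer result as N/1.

1/8

l's match ⇒ only the (l;m) 3-j factors differ between A and B.
A: triangle coeff Δ(3,4,5) = 1/180180; Σ_t [2,2]: t=2:+1/34560 = 1/34560; (3j)²=1/429 [(3 4 5; -3 4 -1)], sign=+1
B: triangle coeff Δ(3,4,5) = 1/180180; Σ_t [0,1]: t=0:+1/8640 t=1:−1/2880 = -1/4320; (3j)²=8/429 [(3 4 5; 2 2 -4)], sign=+1
I_A²/I_B² = (1/429)/(8/429) = 1/8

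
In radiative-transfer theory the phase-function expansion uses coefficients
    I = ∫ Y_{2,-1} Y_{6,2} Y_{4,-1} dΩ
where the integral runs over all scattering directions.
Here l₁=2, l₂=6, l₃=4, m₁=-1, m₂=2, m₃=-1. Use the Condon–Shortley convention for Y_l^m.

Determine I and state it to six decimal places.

0.238034

Checks pass: Σm=0; 12 even; l₃=4∈[4,8].
(2·2+1)(2·6+1)(2·4+1) = 585
Δ: 4! 0! 8! / 13! → 1/6435
sum: t=2:+1/2304 = 1/2304
3j²(2 6 4; 0 0 0) = Δ·Π!·Σ² = 5/143  (sign +1)
sum: t=3:−1/4320 = -1/4320
3j²(2 6 4; -1 2 -1) = Δ·Π!·Σ² = 224/6435  (sign +1)
combine: 4πI² = 585·5/143·224/6435 = 1120/1573
take √, sign +1: I = 0.23803440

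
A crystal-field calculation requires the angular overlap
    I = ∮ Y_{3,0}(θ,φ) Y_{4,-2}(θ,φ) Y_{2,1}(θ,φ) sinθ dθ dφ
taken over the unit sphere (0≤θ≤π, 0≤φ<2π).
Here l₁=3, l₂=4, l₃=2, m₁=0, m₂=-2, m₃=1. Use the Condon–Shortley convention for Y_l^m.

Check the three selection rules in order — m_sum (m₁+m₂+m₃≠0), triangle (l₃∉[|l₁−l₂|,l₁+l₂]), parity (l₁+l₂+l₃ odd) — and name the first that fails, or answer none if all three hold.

m_sum

m₁+m₂+m₃ = 0 − 2 + 1 = -1  ✗
triangle: |3−4|=1 ≤ l₃=2 ≤ 3+4=7
parity: l₁+l₂+l₃ = 9 is odd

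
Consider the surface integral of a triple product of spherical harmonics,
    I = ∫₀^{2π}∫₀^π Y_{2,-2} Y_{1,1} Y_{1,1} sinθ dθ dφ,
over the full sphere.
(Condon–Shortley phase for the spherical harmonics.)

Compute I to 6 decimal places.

0.309019

m-sum 0 ✓  L=4 even ✓  1≤1≤3 ✓
Π(2lᵢ+1) = 5×3×3 = 45
triangle coeff Δ(2,1,1) = 1/30
Σ_t [1,1]: t=1:−1/1 = -1/1
(3j)²=2/15 [(2 1 1; 0 0 0)], sign=+1
Σ_t [2,2]: t=2:+1/4 = 1/4
(3j)²=1/5 [(2 1 1; -2 1 1)], sign=+1
⇒ 4πI² = 6/5
I = (+1)√(6/5/(4π)) = 0.30901936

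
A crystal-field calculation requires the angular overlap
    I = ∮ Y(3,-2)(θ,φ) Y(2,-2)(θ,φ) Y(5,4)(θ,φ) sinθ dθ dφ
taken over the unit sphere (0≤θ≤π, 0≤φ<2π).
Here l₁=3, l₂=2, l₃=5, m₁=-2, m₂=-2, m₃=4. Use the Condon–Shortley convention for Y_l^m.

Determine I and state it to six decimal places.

0.268967

m-sum 0 ✓  L=10 even ✓  1≤5≤5 ✓
Π(2lᵢ+1) = 7×5×11 = 385
triangle coeff Δ(3,2,5) = 1/2310
Σ_t [0,0]: t=0:+1/144 = 1/144
(3j)²=10/231 [(3 2 5; 0 0 0)], sign=-1
Σ_t [0,0]: t=0:+1/2880 = 1/2880
(3j)²=3/55 [(3 2 5; -2 -2 4)], sign=-1
⇒ 4πI² = 10/11
I = (+1)√(10/11/(4π)) = 0.26896683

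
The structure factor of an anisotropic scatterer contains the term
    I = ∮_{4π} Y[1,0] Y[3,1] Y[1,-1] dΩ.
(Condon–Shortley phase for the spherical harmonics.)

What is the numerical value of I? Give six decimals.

l₃=1 ∉ [2,4] — triangle fails ⇒ I = 0

0.000000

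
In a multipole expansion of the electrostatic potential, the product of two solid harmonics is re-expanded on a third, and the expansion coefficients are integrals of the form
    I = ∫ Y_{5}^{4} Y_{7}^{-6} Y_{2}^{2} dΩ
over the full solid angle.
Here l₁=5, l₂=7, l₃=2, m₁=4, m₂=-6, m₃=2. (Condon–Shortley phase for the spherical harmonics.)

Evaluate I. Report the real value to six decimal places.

Checks pass: Σm=0; 14 even; l₃=2∈[2,12].
(2·5+1)(2·7+1)(2·2+1) = 825
Δ: 10! 0! 4! / 15! → 1/15015
sum: t=5:−1/57600 = -1/57600
3j²(5 7 2; 0 0 0) = Δ·Π!·Σ² = 21/715  (sign -1)
sum: t=1:−1/8709120 = -1/8709120
3j²(5 7 2; 4 -6 2) = Δ·Π!·Σ² = 1/21  (sign -1)
combine: 4πI² = 825·21/715·1/21 = 15/13
take √, sign +1: I = 0.30301841

0.303018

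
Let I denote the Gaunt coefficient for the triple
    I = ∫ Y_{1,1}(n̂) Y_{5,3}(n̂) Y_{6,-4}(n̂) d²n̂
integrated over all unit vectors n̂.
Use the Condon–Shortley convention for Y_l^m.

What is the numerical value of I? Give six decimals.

0.274090

Checks pass: Σm=0; 12 even; l₃=6∈[4,6].
(2·1+1)(2·5+1)(2·6+1) = 429
Δ: 0! 2! 10! / 13! → 1/858
sum: t=0:+1/14400 = 1/14400
3j²(1 5 6; 0 0 0) = Δ·Π!·Σ² = 6/143  (sign +1)
sum: t=0:+1/161280 = 1/161280
3j²(1 5 6; 1 3 -4) = Δ·Π!·Σ² = 15/286  (sign +1)
combine: 4πI² = 429·6/143·15/286 = 135/143
take √, sign +1: I = 0.27409047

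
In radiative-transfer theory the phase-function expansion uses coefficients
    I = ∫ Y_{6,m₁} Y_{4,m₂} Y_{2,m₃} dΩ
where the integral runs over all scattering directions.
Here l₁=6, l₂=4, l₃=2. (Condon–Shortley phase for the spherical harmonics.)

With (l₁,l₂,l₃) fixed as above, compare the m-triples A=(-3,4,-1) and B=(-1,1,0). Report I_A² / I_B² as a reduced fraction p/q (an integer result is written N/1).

l's match ⇒ only the (l;m) 3-j factors differ between A and B.
A: triangle coeff Δ(6,4,2) = 1/6435; Σ_t [8,8]: t=8:+1/241920 = 1/241920; (3j)²=1/715 [(6 4 2; -3 4 -1)], sign=-1
B: triangle coeff Δ(6,4,2) = 1/6435; Σ_t [5,5]: t=5:−1/2880 = -1/2880; (3j)²=14/429 [(6 4 2; -1 1 0)], sign=-1
I_A²/I_B² = (1/715)/(14/429) = 3/70

3/70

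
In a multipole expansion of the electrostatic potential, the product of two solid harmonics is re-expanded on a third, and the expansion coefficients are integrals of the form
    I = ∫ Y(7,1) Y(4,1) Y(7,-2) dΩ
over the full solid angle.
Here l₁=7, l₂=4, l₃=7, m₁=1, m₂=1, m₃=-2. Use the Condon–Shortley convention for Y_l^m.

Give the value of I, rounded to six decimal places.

Checks pass: Σm=0; 18 even; l₃=7∈[3,11].
(2·7+1)(2·4+1)(2·7+1) = 2025
Δ: 4! 10! 4! / 19! → 1/58198140
sum: t=0:+1/17418240 t=1:−1/622080 t=2:+1/230400 t=3:−1/622080 t=4:+1/17418240 = 1/806400
3j²(7 4 7; 0 0 0) = Δ·Π!·Σ² = 2268/230945  (sign -1)
sum: t=1:−1/2073600 t=2:+1/414720 t=3:−1/725760 t=4:+1/11612160 = 37/58060800
3j²(7 4 7; 1 1 -2) = Δ·Π!·Σ² = 4107/646646  (sign -1)
combine: 4πI² = 2025·2268/230945·4107/646646 = 269460270/2133423721
take √, sign +1: I = 0.10025450

0.100255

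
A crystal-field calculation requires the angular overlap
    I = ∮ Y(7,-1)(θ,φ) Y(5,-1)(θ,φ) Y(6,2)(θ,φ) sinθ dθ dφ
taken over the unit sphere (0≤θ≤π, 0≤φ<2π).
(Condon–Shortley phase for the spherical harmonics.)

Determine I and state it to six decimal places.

Checks pass: Σm=0; 18 even; l₃=6∈[2,12].
(2·7+1)(2·5+1)(2·6+1) = 2145
Δ: 6! 8! 4! / 19! → 1/174594420
sum: t=1:−1/4147200 t=2:+1/207360 t=3:−1/82944 t=4:+1/207360 t=5:−1/4147200 = -1/345600
3j²(7 5 6; 0 0 0) = Δ·Π!·Σ² = 420/46189  (sign -1)
sum: t=0:+1/696729600 t=1:−1/3628800 t=2:+1/276480 t=3:−1/155520 t=4:+1/663552 = -367/232243200
3j²(7 5 6; -1 -1 2) = Δ·Π!·Σ² = 134689/19399380  (sign -1)
combine: 4πI² = 2145·420/46189·134689/19399380 = 2020335/14919047
take √, sign +1: I = 0.10380929

0.103809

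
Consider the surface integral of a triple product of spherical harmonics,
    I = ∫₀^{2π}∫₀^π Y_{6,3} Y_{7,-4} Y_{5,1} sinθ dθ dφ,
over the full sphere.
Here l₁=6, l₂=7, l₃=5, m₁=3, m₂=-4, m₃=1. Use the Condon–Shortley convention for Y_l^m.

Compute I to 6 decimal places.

Checks pass: Σm=0; 18 even; l₃=5∈[1,13].
(2·6+1)(2·7+1)(2·5+1) = 2145
Δ: 8! 4! 6! / 19! → 1/174594420
sum: t=2:+1/4147200 t=3:−1/207360 t=4:+1/82944 t=5:−1/207360 t=6:+1/4147200 = 1/345600
3j²(6 7 5; 0 0 0) = Δ·Π!·Σ² = 420/46189  (sign -1)
sum: t=0:+1/8709120 t=1:−1/967680 t=2:+1/1036800 t=3:−1/12441600 = -1/29030400
3j²(6 7 5; 3 -4 1) = Δ·Π!·Σ² = 9/146965  (sign -1)
combine: 4πI² = 2145·420/46189·9/146965 = 1620/1356277
take √, sign +1: I = 0.00974941

0.009749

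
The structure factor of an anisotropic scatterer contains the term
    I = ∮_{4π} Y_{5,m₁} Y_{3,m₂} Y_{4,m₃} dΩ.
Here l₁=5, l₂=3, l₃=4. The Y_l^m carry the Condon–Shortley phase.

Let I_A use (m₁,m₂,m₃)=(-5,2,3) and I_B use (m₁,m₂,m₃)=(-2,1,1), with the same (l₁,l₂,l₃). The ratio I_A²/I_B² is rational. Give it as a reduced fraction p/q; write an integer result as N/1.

525/256

Same 5,3,4: normalisation and zero-m 3j drop out of the ratio.
A: Δ: 4! 6! 2! / 13! → 1/180180; sum: t=4:+1/17280 = 1/17280; 3j²(5 3 4; -5 2 3) = Δ·Π!·Σ² = 35/858  (sign -1)
B: Δ: 4! 6! 2! / 13! → 1/180180; sum: t=2:+1/960 t=3:−1/288 t=4:+1/1728 = -1/540; 3j²(5 3 4; -2 1 1) = Δ·Π!·Σ² = 128/6435  (sign +1)
I_A²/I_B² = (35/858)/(128/6435) = 525/256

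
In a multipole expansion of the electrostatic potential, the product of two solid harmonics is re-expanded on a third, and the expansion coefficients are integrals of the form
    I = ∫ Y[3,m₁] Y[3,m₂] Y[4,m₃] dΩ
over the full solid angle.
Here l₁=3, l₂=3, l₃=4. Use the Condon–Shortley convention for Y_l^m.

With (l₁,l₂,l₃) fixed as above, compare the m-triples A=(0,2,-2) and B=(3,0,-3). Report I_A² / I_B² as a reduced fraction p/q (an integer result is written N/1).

l's match ⇒ only the (l;m) 3-j factors differ between A and B.
A: triangle coeff Δ(3,3,4) = 1/34650; Σ_t [1,2]: t=1:−1/96 t=2:+1/72 = 1/288; (3j)²=1/462 [(3 3 4; 0 2 -2)], sign=+1
B: triangle coeff Δ(3,3,4) = 1/34650; Σ_t [0,0]: t=0:+1/288 = 1/288; (3j)²=1/22 [(3 3 4; 3 0 -3)], sign=-1
I_A²/I_B² = (1/462)/(1/22) = 1/21

1/21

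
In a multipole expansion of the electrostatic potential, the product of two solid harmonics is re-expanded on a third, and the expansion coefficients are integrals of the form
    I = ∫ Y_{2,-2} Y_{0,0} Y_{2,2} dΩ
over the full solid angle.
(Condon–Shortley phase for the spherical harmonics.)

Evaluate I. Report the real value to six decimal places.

m-sum 0 ✓  L=4 even ✓  2≤2≤2 ✓
Π(2lᵢ+1) = 5×1×5 = 25
triangle coeff Δ(2,0,2) = 1/5
Σ_t [0,0]: t=0:+1/4 = 1/4
(3j)²=1/5 [(2 0 2; 0 0 0)], sign=+1
Σ_t [0,0]: t=0:+1/24 = 1/24
(3j)²=1/5 [(2 0 2; -2 0 2)], sign=+1
⇒ 4πI² = 1/1
I = (+1)√(1/1/(4π)) = 0.28209479

0.282095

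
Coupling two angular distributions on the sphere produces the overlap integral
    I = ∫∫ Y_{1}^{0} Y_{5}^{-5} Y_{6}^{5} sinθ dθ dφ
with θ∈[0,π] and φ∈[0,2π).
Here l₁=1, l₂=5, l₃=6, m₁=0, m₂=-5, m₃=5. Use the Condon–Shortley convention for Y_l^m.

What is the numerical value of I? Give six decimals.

Rules hold: Σm=0, L=12 even, 4≤6≤6.
N = 3·11·13 = 429
Δ = 0!·2!·10!/13! = 1/858
Racah Σ t=0..0: t=0:+1/14400 = 1/14400
⇒ 3j(1 5 6; 0 0 0)² = 6/143, sgn +1
Racah Σ t=0..0: t=0:+1/3628800 = 1/3628800
⇒ 3j(1 5 6; 0 -5 5)² = 1/78, sgn -1
4πI² = N·(3j₀)²·(3jₘ)² = 3/13
I = -1·√(0.230769/4π) = -0.13551395

-0.135514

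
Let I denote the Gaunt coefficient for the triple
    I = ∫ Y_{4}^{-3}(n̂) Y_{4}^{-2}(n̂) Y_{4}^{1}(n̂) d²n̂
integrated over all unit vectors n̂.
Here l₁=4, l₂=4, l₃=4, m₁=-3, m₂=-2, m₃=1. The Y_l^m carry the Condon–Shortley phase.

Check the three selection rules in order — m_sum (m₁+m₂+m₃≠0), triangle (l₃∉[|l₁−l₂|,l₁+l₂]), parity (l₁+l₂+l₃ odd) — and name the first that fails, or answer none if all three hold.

Σmᵢ = -4  ✗
l₃∈[|l₁−l₂|,l₁+l₂]=[0,8], have l₃=4
Σlᵢ = 12 ⇒ even

m_sum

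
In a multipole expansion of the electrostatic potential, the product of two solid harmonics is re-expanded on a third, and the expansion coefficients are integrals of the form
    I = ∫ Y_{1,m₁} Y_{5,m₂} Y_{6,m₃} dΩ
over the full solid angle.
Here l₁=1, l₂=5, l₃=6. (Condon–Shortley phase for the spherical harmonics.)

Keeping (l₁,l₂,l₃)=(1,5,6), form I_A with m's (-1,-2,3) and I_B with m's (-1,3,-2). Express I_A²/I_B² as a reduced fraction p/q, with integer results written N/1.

6/1

l's match ⇒ only the (l;m) 3-j factors differ between A and B.
A: triangle coeff Δ(1,5,6) = 1/858; Σ_t [0,0]: t=0:+1/60480 = 1/60480; (3j)²=6/143 [(1 5 6; -1 -2 3)], sign=-1
B: triangle coeff Δ(1,5,6) = 1/858; Σ_t [0,0]: t=0:+1/161280 = 1/161280; (3j)²=1/143 [(1 5 6; -1 3 -2)], sign=+1
I_A²/I_B² = (6/143)/(1/143) = 6/1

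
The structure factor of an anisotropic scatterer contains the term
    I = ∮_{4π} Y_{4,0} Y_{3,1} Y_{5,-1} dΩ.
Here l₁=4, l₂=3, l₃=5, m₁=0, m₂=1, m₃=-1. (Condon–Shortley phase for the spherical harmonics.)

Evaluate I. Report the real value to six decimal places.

-0.086020

Rules hold: Σm=0, L=12 even, 1≤5≤7.
N = 9·7·11 = 693
Δ = 2!·6!·4!/13! = 1/180180
Racah Σ t=0..2: t=0:+1/576 t=1:−1/144 t=2:+1/576 = -1/288
⇒ 3j(4 3 5; 0 0 0)² = 20/1001, sgn +1
Racah Σ t=0..2: t=0:+1/2304 t=1:−1/216 t=2:+1/384 = -11/6912
⇒ 3j(4 3 5; 0 1 -1)² = 11/1638, sgn -1
4πI² = N·(3j₀)²·(3jₘ)² = 110/1183
I = -1·√(0.0929839/4π) = -0.08601992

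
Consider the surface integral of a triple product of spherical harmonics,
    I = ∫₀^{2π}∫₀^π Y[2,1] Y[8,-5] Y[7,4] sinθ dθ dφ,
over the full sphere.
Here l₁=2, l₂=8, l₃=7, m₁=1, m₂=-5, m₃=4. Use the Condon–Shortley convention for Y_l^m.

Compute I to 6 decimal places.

0.000000

L=17 odd ⇒ parity kills the (l;000) factor ⇒ I = 0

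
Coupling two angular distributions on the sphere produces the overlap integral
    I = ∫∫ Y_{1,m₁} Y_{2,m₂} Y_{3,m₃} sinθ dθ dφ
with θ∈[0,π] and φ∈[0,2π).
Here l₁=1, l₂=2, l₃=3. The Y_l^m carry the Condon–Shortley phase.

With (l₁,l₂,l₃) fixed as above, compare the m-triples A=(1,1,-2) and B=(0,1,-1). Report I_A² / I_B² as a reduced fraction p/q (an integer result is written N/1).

5/4

l's match ⇒ only the (l;m) 3-j factors differ between A and B.
A: triangle coeff Δ(1,2,3) = 1/105; Σ_t [0,0]: t=0:+1/12 = 1/12; (3j)²=2/21 [(1 2 3; 1 1 -2)], sign=-1
B: triangle coeff Δ(1,2,3) = 1/105; Σ_t [0,0]: t=0:+1/6 = 1/6; (3j)²=8/105 [(1 2 3; 0 1 -1)], sign=+1
I_A²/I_B² = (2/21)/(8/105) = 5/4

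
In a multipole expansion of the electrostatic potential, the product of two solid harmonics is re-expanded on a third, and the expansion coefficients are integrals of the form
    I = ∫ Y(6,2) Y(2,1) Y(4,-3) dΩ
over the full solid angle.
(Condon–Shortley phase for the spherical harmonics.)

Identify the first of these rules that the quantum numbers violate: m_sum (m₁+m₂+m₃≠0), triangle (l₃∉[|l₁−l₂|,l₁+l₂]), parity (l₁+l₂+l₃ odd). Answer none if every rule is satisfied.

Σmᵢ = 0  ✓
l₃∈[|l₁−l₂|,l₁+l₂]=[4,8], have l₃=4  ✓
Σlᵢ = 12 ⇒ even  ✓

none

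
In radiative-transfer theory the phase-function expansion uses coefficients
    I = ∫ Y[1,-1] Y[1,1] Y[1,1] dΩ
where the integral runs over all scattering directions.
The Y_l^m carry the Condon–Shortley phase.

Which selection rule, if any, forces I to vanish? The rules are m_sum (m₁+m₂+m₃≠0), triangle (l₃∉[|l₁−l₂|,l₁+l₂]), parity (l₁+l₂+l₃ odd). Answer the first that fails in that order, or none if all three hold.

m_sum

m₁+m₂+m₃ = -1 + 1 + 1 = 1  ✗
triangle: |1−1|=0 ≤ l₃=1 ≤ 1+1=2
parity: l₁+l₂+l₃ = 3 is odd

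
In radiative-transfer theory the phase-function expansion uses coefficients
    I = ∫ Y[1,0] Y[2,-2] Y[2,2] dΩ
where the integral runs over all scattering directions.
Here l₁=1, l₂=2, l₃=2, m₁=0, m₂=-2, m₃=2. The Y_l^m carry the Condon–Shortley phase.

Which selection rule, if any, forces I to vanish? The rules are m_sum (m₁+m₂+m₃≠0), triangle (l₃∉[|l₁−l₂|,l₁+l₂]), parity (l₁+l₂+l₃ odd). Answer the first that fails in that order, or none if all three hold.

parity

Σmᵢ = 0  ✓
l₃∈[|l₁−l₂|,l₁+l₂]=[1,3], have l₃=2  ✓
Σlᵢ = 5 ⇒ odd  ✗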